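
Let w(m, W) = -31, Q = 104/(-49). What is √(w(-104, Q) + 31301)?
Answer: √31270 ≈ 176.83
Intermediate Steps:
Q = -104/49 (Q = 104*(-1/49) = -104/49 ≈ -2.1224)
√(w(-104, Q) + 31301) = √(-31 + 31301) = √31270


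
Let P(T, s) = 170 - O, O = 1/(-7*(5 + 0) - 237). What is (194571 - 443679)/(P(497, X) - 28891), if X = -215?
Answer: 22585792/2604037 ≈ 8.6734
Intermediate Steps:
O = -1/272 (O = 1/(-7*5 - 237) = 1/(-35 - 237) = 1/(-272) = -1/272 ≈ -0.0036765)
P(T, s) = 46241/272 (P(T, s) = 170 - 1*(-1/272) = 170 + 1/272 = 46241/272)
(194571 - 443679)/(P(497, X) - 28891) = (194571 - 443679)/(46241/272 - 28891) = -249108/(-7812111/272) = -249108*(-272/7812111) = 22585792/2604037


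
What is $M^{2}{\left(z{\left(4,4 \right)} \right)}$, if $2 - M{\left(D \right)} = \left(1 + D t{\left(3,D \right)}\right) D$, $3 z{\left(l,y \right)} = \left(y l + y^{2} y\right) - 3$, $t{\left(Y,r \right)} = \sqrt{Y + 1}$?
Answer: $\frac{145709041}{81} \approx 1.7989 \cdot 10^{6}$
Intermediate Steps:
$t{\left(Y,r \right)} = \sqrt{1 + Y}$
$z{\left(l,y \right)} = -1 + \frac{y^{3}}{3} + \frac{l y}{3}$ ($z{\left(l,y \right)} = \frac{\left(y l + y^{2} y\right) - 3}{3} = \frac{\left(l y + y^{3}\right) - 3}{3} = \frac{\left(y^{3} + l y\right) - 3}{3} = \frac{-3 + y^{3} + l y}{3} = -1 + \frac{y^{3}}{3} + \frac{l y}{3}$)
$M{\left(D \right)} = 2 - D \left(1 + 2 D\right)$ ($M{\left(D \right)} = 2 - \left(1 + D \sqrt{1 + 3}\right) D = 2 - \left(1 + D \sqrt{4}\right) D = 2 - \left(1 + D 2\right) D = 2 - \left(1 + 2 D\right) D = 2 - D \left(1 + 2 D\right)$)
$M^{2}{\left(z{\left(4,4 \right)} \right)} = \left(2 - \left(-1 + \frac{4^{3}}{3} + \frac{1}{3} \cdot 4 \cdot 4\right) - 2 \left(-1 + \frac{4^{3}}{3} + \frac{1}{3} \cdot 4 \cdot 4\right)^{2}\right)^{2} = \left(2 - \left(-1 + \frac{1}{3} \cdot 64 + \frac{16}{3}\right) - 2 \left(-1 + \frac{1}{3} \cdot 64 + \frac{16}{3}\right)^{2}\right)^{2} = \left(2 - \left(-1 + \frac{64}{3} + \frac{16}{3}\right) - 2 \left(-1 + \frac{64}{3} + \frac{16}{3}\right)^{2}\right)^{2} = \left(2 - \frac{77}{3} - 2 \left(\frac{77}{3}\right)^{2}\right)^{2} = \left(2 - \frac{77}{3} - \frac{11858}{9}\right)^{2} = \left(- \frac{12071}{9}\right)^{2} = \frac{145709041}{81}$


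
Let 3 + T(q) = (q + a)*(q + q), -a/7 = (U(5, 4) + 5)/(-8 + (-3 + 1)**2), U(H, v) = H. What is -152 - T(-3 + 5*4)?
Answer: -1322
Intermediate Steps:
a = 35/2 (a = -7*(5 + 5)/(-8 + (-3 + 1)**2) = -70/(-8 + (-2)**2) = -70/(-8 + 4) = -70/(-4) = -70*(-1)/4 = -7*(-5/2) = 35/2 ≈ 17.500)
T(q) = -3 + 2*q*(35/2 + q) (T(q) = -3 + (q + 35/2)*(q + q) = -3 + (35/2 + q)*(2*q) = -3 + 2*q*(35/2 + q))
-152 - T(-3 + 5*4) = -152 - (-3 + 2*(-3 + 5*4)**2 + 35*(-3 + 5*4)) = -152 - (-3 + 2*(-3 + 20)**2 + 35*(-3 + 20)) = -152 - (-3 + 2*17**2 + 35*17) = -152 - (-3 + 2*289 + 595) = -152 - (-3 + 578 + 595) = -152 - 1*1170 = -152 - 1170 = -1322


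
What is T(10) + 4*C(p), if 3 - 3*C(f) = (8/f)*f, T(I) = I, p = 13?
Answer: 10/3 ≈ 3.3333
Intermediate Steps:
C(f) = -5/3 (C(f) = 1 - 8/f*f/3 = 1 - 1/3*8 = 1 - 8/3 = -5/3)
T(10) + 4*C(p) = 10 + 4*(-5/3) = 10 - 20/3 = 10/3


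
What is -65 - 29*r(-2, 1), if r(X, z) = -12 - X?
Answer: 225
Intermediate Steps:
-65 - 29*r(-2, 1) = -65 - 29*(-12 - 1*(-2)) = -65 - 29*(-12 + 2) = -65 - 29*(-10) = -65 + 290 = 225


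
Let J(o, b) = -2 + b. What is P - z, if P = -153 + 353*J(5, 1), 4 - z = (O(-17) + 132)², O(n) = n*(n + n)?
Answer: 503590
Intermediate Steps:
O(n) = 2*n² (O(n) = n*(2*n) = 2*n²)
z = -504096 (z = 4 - (2*(-17)² + 132)² = 4 - (2*289 + 132)² = 4 - (578 + 132)² = 4 - 1*710² = 4 - 1*504100 = 4 - 504100 = -504096)
P = -506 (P = -153 + 353*(-2 + 1) = -153 + 353*(-1) = -153 - 353 = -506)
P - z = -506 - 1*(-504096) = -506 + 504096 = 503590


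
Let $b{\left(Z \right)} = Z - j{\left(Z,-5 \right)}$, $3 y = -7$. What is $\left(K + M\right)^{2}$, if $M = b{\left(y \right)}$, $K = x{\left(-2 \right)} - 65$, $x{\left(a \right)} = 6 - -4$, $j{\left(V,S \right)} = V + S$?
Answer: $2500$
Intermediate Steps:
$j{\left(V,S \right)} = S + V$
$x{\left(a \right)} = 10$ ($x{\left(a \right)} = 6 + 4 = 10$)
$y = - \frac{7}{3}$ ($y = \frac{1}{3} \left(-7\right) = - \frac{7}{3} \approx -2.3333$)
$K = -55$ ($K = 10 - 65 = -55$)
$b{\left(Z \right)} = 5$ ($b{\left(Z \right)} = Z - \left(-5 + Z\right) = 5$)
$M = 5$
$\left(K + M\right)^{2} = \left(-55 + 5\right)^{2} = \left(-50\right)^{2} = 2500$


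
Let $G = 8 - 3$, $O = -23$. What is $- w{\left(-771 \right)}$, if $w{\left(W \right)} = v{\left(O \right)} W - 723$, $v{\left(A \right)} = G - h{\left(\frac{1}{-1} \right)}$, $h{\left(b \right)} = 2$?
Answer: $3036$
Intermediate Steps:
$G = 5$
$v{\left(A \right)} = 3$ ($v{\left(A \right)} = 5 - 2 = 3$)
$w{\left(W \right)} = -723 + 3 W$ ($w{\left(W \right)} = 3 W - 723 = -723 + 3 W$)
$- w{\left(-771 \right)} = - (-723 + 3 \left(-771\right)) = - (-723 - 2313) = \left(-1\right) \left(-3036\right) = 3036$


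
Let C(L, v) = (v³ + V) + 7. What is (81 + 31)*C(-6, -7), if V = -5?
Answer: -38192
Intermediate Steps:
C(L, v) = 2 + v³ (C(L, v) = (v³ - 5) + 7 = (-5 + v³) + 7 = 2 + v³)
(81 + 31)*C(-6, -7) = (81 + 31)*(2 + (-7)³) = 112*(2 - 343) = 112*(-341) = -38192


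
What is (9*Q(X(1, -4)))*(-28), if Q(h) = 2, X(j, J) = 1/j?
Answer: -504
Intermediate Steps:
(9*Q(X(1, -4)))*(-28) = (9*2)*(-28) = 18*(-28) = -504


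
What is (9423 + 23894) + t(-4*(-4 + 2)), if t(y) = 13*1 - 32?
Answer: 33298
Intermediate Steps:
t(y) = -19 (t(y) = 13 - 32 = -19)
(9423 + 23894) + t(-4*(-4 + 2)) = (9423 + 23894) - 19 = 33317 - 19 = 33298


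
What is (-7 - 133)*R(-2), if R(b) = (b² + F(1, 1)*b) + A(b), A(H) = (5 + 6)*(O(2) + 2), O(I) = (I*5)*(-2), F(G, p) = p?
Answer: 27440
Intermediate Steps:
O(I) = -10*I (O(I) = (5*I)*(-2) = -10*I)
A(H) = -198 (A(H) = (5 + 6)*(-10*2 + 2) = 11*(-20 + 2) = 11*(-18) = -198)
R(b) = -198 + b + b² (R(b) = (b² + 1*b) - 198 = (b² + b) - 198 = (b + b²) - 198 = -198 + b + b²)
(-7 - 133)*R(-2) = (-7 - 133)*(-198 - 2 + (-2)²) = -140*(-198 - 2 + 4) = -140*(-196) = 27440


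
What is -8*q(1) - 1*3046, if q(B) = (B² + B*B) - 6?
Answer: -3014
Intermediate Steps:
q(B) = -6 + 2*B² (q(B) = (B² + B²) - 6 = 2*B² - 6 = -6 + 2*B²)
-8*q(1) - 1*3046 = -8*(-6 + 2*1²) - 1*3046 = -8*(-6 + 2*1) - 3046 = -8*(-6 + 2) - 3046 = -8*(-4) - 3046 = 32 - 3046 = -3014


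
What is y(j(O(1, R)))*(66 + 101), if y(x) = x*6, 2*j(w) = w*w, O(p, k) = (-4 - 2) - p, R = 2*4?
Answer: 24549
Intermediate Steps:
R = 8
O(p, k) = -6 - p
j(w) = w²/2 (j(w) = (w*w)/2 = w²/2)
y(x) = 6*x
y(j(O(1, R)))*(66 + 101) = (6*((-6 - 1*1)²/2))*(66 + 101) = (6*((-6 - 1)²/2))*167 = (6*((½)*(-7)²))*167 = (6*((½)*49))*167 = (6*(49/2))*167 = 147*167 = 24549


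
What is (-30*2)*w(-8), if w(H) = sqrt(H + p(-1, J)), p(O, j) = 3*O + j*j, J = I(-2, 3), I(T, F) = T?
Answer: -60*I*sqrt(7) ≈ -158.75*I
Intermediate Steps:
J = -2
p(O, j) = j**2 + 3*O (p(O, j) = 3*O + j**2 = j**2 + 3*O)
w(H) = sqrt(1 + H) (w(H) = sqrt(H + ((-2)**2 + 3*(-1))) = sqrt(H + (4 - 3)) = sqrt(H + 1) = sqrt(1 + H))
(-30*2)*w(-8) = (-30*2)*sqrt(1 - 8) = -60*I*sqrt(7)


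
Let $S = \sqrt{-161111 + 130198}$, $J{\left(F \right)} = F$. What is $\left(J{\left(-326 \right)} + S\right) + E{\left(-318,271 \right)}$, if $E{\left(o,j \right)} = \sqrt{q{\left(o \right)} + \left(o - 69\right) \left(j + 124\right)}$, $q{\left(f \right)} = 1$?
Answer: $-326 + i \sqrt{30913} + 4 i \sqrt{9554} \approx -326.0 + 566.8 i$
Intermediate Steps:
$E{\left(o,j \right)} = \sqrt{1 + \left(-69 + o\right) \left(124 + j\right)}$ ($E{\left(o,j \right)} = \sqrt{1 + \left(o - 69\right) \left(j + 124\right)} = \sqrt{1 + \left(-69 + o\right) \left(124 + j\right)}$)
$S = i \sqrt{30913}$ ($S = \sqrt{-30913} = i \sqrt{30913} \approx 175.82 i$)
$\left(J{\left(-326 \right)} + S\right) + E{\left(-318,271 \right)} = \left(-326 + i \sqrt{30913}\right) + \sqrt{-8555 - 18699 + 124 \left(-318\right) + 271 \left(-318\right)} = \left(-326 + i \sqrt{30913}\right) + \sqrt{-8555 - 18699 - 39432 - 86178} = \left(-326 + i \sqrt{30913}\right) + \sqrt{-152864} = \left(-326 + i \sqrt{30913}\right) + 4 i \sqrt{9554} = -326 + i \sqrt{30913} + 4 i \sqrt{9554}$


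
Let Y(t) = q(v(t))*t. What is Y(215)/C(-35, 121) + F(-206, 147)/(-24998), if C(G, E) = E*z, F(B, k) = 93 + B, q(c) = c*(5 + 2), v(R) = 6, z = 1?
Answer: 225745613/3024758 ≈ 74.633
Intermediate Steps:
q(c) = 7*c (q(c) = c*7 = 7*c)
Y(t) = 42*t (Y(t) = (7*6)*t = 42*t)
C(G, E) = E (C(G, E) = E*1 = E)
Y(215)/C(-35, 121) + F(-206, 147)/(-24998) = (42*215)/121 + (93 - 206)/(-24998) = 9030*(1/121) - 113*(-1/24998) = 9030/121 + 113/24998 = 225745613/3024758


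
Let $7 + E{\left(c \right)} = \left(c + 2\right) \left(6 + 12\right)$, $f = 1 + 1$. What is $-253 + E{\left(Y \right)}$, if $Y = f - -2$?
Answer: $-152$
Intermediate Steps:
$f = 2$
$Y = 4$ ($Y = 2 - -2 = 2 + 2 = 4$)
$E{\left(c \right)} = 29 + 18 c$ ($E{\left(c \right)} = -7 + \left(c + 2\right) \left(6 + 12\right) = -7 + \left(2 + c\right) 18 = -7 + \left(36 + 18 c\right) = 29 + 18 c$)
$-253 + E{\left(Y \right)} = -253 + \left(29 + 18 \cdot 4\right) = -253 + \left(29 + 72\right) = -253 + 101 = -152$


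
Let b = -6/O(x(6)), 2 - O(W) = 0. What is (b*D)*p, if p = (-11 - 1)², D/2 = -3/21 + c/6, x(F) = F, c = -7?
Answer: 7920/7 ≈ 1131.4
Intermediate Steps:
O(W) = 2 (O(W) = 2 - 1*0 = 2 + 0 = 2)
D = -55/21 (D = 2*(-3/21 - 7/6) = 2*(-3*1/21 - 7*⅙) = 2*(-⅐ - 7/6) = 2*(-55/42) = -55/21 ≈ -2.6190)
b = -3 (b = -6/2 = -6*½ = -3)
p = 144 (p = (-12)² = 144)
(b*D)*p = -3*(-55/21)*144 = (55/7)*144 = 7920/7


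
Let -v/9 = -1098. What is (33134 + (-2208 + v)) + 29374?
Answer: 70182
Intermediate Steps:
v = 9882 (v = -9*(-1098) = 9882)
(33134 + (-2208 + v)) + 29374 = (33134 + (-2208 + 9882)) + 29374 = (33134 + 7674) + 29374 = 40808 + 29374 = 70182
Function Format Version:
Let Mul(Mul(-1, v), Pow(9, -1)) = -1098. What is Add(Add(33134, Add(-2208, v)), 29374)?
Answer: 70182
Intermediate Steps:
v = 9882 (v = Mul(-9, -1098) = 9882)
Add(Add(33134, Add(-2208, v)), 29374) = Add(Add(33134, Add(-2208, 9882)), 29374) = Add(Add(33134, 7674), 29374) = Add(40808, 29374) = 70182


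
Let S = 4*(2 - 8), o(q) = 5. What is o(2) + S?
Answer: -19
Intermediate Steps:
S = -24 (S = 4*(-6) = -24)
o(2) + S = 5 - 24 = -19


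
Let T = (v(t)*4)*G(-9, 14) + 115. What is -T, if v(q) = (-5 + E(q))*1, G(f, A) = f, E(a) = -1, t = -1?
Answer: -331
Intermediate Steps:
v(q) = -6 (v(q) = (-5 - 1)*1 = -6*1 = -6)
T = 331 (T = -6*4*(-9) + 115 = -24*(-9) + 115 = 216 + 115 = 331)
-T = -1*331 = -331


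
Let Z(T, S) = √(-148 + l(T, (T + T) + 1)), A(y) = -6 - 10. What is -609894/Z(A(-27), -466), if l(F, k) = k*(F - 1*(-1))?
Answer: -609894*√317/317 ≈ -34255.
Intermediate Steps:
A(y) = -16
l(F, k) = k*(1 + F) (l(F, k) = k*(F + 1) = k*(1 + F))
Z(T, S) = √(-148 + (1 + T)*(1 + 2*T)) (Z(T, S) = √(-148 + ((T + T) + 1)*(1 + T)) = √(-148 + (2*T + 1)*(1 + T)) = √(-148 + (1 + 2*T)*(1 + T)) = √(-148 + (1 + T)*(1 + 2*T)))
-609894/Z(A(-27), -466) = -609894/√(-148 + (1 - 16)*(1 + 2*(-16))) = -609894/√(-148 - 15*(1 - 32)) = -609894/√(-148 - 15*(-31)) = -609894/√(-148 + 465) = -609894*√317/317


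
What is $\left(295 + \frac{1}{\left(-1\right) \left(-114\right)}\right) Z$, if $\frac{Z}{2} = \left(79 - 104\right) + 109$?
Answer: $\frac{941668}{19} \approx 49562.0$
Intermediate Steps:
$Z = 168$ ($Z = 2 \left(\left(79 - 104\right) + 109\right) = 2 \left(-25 + 109\right) = 2 \cdot 84 = 168$)
$\left(295 + \frac{1}{\left(-1\right) \left(-114\right)}\right) Z = \left(295 + \frac{1}{\left(-1\right) \left(-114\right)}\right) 168 = \left(295 + \frac{1}{114}\right) 168 = \frac{33631}{114} \cdot 168 = \frac{941668}{19}$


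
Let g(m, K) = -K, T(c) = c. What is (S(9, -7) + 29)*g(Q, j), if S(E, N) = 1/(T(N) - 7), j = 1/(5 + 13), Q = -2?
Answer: -45/28 ≈ -1.6071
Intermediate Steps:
j = 1/18 ≈ 0.055556
S(E, N) = 1/(-7 + N) (S(E, N) = 1/(N - 7) = 1/(-7 + N))
(S(9, -7) + 29)*g(Q, j) = (1/(-7 - 7) + 29)*(-1*1/18) = (1/(-14) + 29)*(-1/18) = (-1/14 + 29)*(-1/18) = (405/14)*(-1/18) = -45/28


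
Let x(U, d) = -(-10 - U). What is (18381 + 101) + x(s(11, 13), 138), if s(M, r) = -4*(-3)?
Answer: 18504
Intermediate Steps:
s(M, r) = 12
x(U, d) = 10 + U
(18381 + 101) + x(s(11, 13), 138) = (18381 + 101) + (10 + 12) = 18482 + 22 = 18504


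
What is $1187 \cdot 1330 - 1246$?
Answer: $1577464$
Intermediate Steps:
$1187 \cdot 1330 - 1246 = 1578710 - 1246 = 1577464$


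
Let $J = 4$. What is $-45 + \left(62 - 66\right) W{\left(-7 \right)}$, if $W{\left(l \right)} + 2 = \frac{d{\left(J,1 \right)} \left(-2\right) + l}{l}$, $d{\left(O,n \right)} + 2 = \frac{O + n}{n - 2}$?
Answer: $-33$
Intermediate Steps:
$d{\left(O,n \right)} = -2 + \frac{O + n}{-2 + n}$ ($d{\left(O,n \right)} = -2 + \frac{O + n}{n - 2} = -2 + \frac{O + n}{-2 + n}$)
$W{\left(l \right)} = -2 + \frac{14 + l}{l}$ ($W{\left(l \right)} = -2 + \frac{\frac{4 + 4 - 1}{-2 + 1} \left(-2\right) + l}{l} = -2 + \frac{\frac{4 + 4 - 1}{-1} \left(-2\right) + l}{l} = -2 + \frac{\left(-1\right) 7 \left(-2\right) + l}{l} = -2 + \frac{\left(-7\right) \left(-2\right) + l}{l} = -2 + \frac{14 + l}{l}$)
$-45 + \left(62 - 66\right) W{\left(-7 \right)} = -45 + \left(62 - 66\right) \frac{14 - -7}{-7} = -45 + \left(62 - 66\right) \left(- \frac{14 + 7}{7}\right) = -45 - 4 \left(\left(- \frac{1}{7}\right) 21\right) = -45 - -12 = -45 + 12 = -33$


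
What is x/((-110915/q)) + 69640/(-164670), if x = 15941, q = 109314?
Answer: -28695746275418/1826437305 ≈ -15711.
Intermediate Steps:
x/((-110915/q)) + 69640/(-164670) = 15941/((-110915/109314)) + 69640/(-164670) = 15941/((-110915*1/109314)) + 69640*(-1/164670) = 15941/(-110915/109314) - 6964/16467 = 15941*(-109314/110915) - 6964/16467 = -1742574474/110915 - 6964/16467 = -28695746275418/1826437305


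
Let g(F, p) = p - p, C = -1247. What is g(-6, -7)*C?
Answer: 0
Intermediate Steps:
g(F, p) = 0
g(-6, -7)*C = 0*(-1247) = 0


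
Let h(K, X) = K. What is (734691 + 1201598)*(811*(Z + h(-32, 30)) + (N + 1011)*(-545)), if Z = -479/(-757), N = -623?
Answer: -347239382507935/757 ≈ -4.5870e+11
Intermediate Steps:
Z = 479/757 (Z = -479*(-1/757) = 479/757 ≈ 0.63276)
(734691 + 1201598)*(811*(Z + h(-32, 30)) + (N + 1011)*(-545)) = (734691 + 1201598)*(811*(479/757 - 32) + (-623 + 1011)*(-545)) = 1936289*(811*(-23745/757) + 388*(-545)) = 1936289*(-19257195/757 - 211460) = 1936289*(-179332415/757) = -347239382507935/757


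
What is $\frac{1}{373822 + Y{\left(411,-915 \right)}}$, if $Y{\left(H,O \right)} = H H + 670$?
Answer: $\frac{1}{543413} \approx 1.8402 \cdot 10^{-6}$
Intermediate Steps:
$Y{\left(H,O \right)} = 670 + H^{2}$ ($Y{\left(H,O \right)} = H^{2} + 670 = 670 + H^{2}$)
$\frac{1}{373822 + Y{\left(411,-915 \right)}} = \frac{1}{373822 + \left(670 + 411^{2}\right)} = \frac{1}{373822 + \left(670 + 168921\right)} = \frac{1}{373822 + 169591} = \frac{1}{543413}$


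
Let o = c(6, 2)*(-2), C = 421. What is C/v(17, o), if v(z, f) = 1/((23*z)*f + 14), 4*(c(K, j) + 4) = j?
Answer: 1158171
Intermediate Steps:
c(K, j) = -4 + j/4
o = 7 (o = (-4 + (¼)*2)*(-2) = (-4 + ½)*(-2) = -7/2*(-2) = 7)
v(z, f) = 1/(14 + 23*f*z) (v(z, f) = 1/(23*f*z + 14) = 1/(14 + 23*f*z))
C/v(17, o) = 421/(1/(14 + 23*7*17)) = 421/(1/(14 + 2737)) = 421/(1/2751) = 421*2751 = 1158171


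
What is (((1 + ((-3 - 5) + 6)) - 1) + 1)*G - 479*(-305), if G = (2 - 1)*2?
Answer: 146093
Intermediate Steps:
G = 2 (G = 1*2 = 2)
(((1 + ((-3 - 5) + 6)) - 1) + 1)*G - 479*(-305) = (((1 + ((-3 - 5) + 6)) - 1) + 1)*2 - 479*(-305) = (((1 + (-8 + 6)) - 1) + 1)*2 + 146095 = (((1 - 2) - 1) + 1)*2 + 146095 = ((-1 - 1) + 1)*2 + 146095 = (-2 + 1)*2 + 146095 = -1*2 + 146095 = -2 + 146095 = 146093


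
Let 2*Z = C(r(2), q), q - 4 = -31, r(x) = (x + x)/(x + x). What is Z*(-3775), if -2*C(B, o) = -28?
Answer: -26425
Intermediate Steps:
r(x) = 1 (r(x) = (2*x)/((2*x)) = (2*x)*(1/(2*x)) = 1)
q = -27 (q = 4 - 31 = -27)
C(B, o) = 14 (C(B, o) = -½*(-28) = 14)
Z = 7 (Z = (½)*14 = 7)
Z*(-3775) = 7*(-3775) = -26425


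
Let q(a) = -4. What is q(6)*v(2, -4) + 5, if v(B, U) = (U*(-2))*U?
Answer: 133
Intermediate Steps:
v(B, U) = -2*U² (v(B, U) = (-2*U)*U = -2*U²)
q(6)*v(2, -4) + 5 = -(-8)*(-4)² + 5 = -(-8)*16 + 5 = -4*(-32) + 5 = 128 + 5 = 133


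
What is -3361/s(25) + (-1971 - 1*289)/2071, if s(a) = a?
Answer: -7017131/51775 ≈ -135.53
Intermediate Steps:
-3361/s(25) + (-1971 - 1*289)/2071 = -3361/25 + (-1971 - 1*289)/2071 = -3361*1/25 + (-1971 - 289)*(1/2071) = -3361/25 - 2260*1/2071 = -3361/25 - 2260/2071 = -7017131/51775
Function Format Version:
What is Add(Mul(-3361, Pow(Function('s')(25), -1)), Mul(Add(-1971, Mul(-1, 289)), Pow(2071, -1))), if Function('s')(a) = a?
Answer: Rational(-7017131, 51775) ≈ -135.53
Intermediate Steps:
Add(Mul(-3361, Pow(Function('s')(25), -1)), Mul(Add(-1971, Mul(-1, 289)), Pow(2071, -1))) = Add(Mul(-3361, Pow(25, -1)), Mul(Add(-1971, Mul(-1, 289)), Pow(2071, -1))) = Add(Mul(-3361, Rational(1, 25)), Mul(Add(-1971, -289), Rational(1, 2071))) = Add(Rational(-3361, 25), Mul(-2260, Rational(1, 2071))) = Add(Rational(-3361, 25), Rational(-2260, 2071)) = Rational(-7017131, 51775)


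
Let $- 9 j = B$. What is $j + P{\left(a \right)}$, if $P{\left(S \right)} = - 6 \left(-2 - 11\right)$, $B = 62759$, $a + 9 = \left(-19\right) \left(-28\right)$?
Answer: $- \frac{62057}{9} \approx -6895.2$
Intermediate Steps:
$a = 523$ ($a = -9 - -532 = -9 + 532 = 523$)
$P{\left(S \right)} = 78$ ($P{\left(S \right)} = \left(-6\right) \left(-13\right) = 78$)
$j = - \frac{62759}{9}$ ($j = \left(- \frac{1}{9}\right) 62759 = - \frac{62759}{9} \approx -6973.2$)
$j + P{\left(a \right)} = - \frac{62759}{9} + 78 = - \frac{62057}{9}$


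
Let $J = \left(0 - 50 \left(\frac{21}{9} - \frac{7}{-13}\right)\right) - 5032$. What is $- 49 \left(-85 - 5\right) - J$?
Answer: $\frac{373838}{39} \approx 9585.6$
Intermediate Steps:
$J = - \frac{201848}{39}$ ($J = \left(0 - 50 \left(21 \cdot \frac{1}{9} - - \frac{7}{13}\right)\right) - 5032 = \left(0 - 50 \left(\frac{7}{3} + \frac{7}{13}\right)\right) - 5032 = \left(0 - \frac{5600}{39}\right) - 5032 = - \frac{5600}{39} - 5032 = - \frac{201848}{39} \approx -5175.6$)
$- 49 \left(-85 - 5\right) - J = - 49 \left(-85 - 5\right) - - \frac{201848}{39} = \left(-49\right) \left(-90\right) + \frac{201848}{39} = 4410 + \frac{201848}{39} = \frac{373838}{39}$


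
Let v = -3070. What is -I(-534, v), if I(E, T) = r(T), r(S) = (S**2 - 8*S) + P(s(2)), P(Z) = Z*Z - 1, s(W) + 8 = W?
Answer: -9449495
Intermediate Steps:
s(W) = -8 + W
P(Z) = -1 + Z**2 (P(Z) = Z**2 - 1 = -1 + Z**2)
r(S) = 35 + S**2 - 8*S (r(S) = (S**2 - 8*S) + (-1 + (-8 + 2)**2) = (S**2 - 8*S) + (-1 + (-6)**2) = (S**2 - 8*S) + (-1 + 36) = (S**2 - 8*S) + 35 = 35 + S**2 - 8*S)
I(E, T) = 35 + T**2 - 8*T
-I(-534, v) = -(35 + (-3070)**2 - 8*(-3070)) = -(35 + 9424900 + 24560) = -1*9449495 = -9449495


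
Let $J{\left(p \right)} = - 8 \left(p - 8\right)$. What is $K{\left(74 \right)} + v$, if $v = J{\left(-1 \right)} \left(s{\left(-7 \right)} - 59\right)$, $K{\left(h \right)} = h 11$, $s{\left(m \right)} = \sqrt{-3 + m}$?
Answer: $-3434 + 72 i \sqrt{10} \approx -3434.0 + 227.68 i$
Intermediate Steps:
$J{\left(p \right)} = 64 - 8 p$ ($J{\left(p \right)} = - 8 \left(-8 + p\right) = 64 - 8 p$)
$K{\left(h \right)} = 11 h$
$v = -4248 + 72 i \sqrt{10}$ ($v = \left(64 - -8\right) \left(\sqrt{-3 - 7} - 59\right) = \left(64 + 8\right) \left(\sqrt{-10} - 59\right) = 72 \left(i \sqrt{10} - 59\right) = 72 \left(-59 + i \sqrt{10}\right) = -4248 + 72 i \sqrt{10} \approx -4248.0 + 227.68 i$)
$K{\left(74 \right)} + v = 11 \cdot 74 - \left(4248 - 72 i \sqrt{10}\right) = 814 - \left(4248 - 72 i \sqrt{10}\right) = -3434 + 72 i \sqrt{10}$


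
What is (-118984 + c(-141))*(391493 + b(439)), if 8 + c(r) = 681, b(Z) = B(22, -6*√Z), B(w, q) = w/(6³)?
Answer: -1667445853435/36 ≈ -4.6318e+10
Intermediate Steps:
B(w, q) = w/216
b(Z) = 11/108 (b(Z) = (1/216)*22 = 11/108)
c(r) = 673 (c(r) = -8 + 681 = 673)
(-118984 + c(-141))*(391493 + b(439)) = (-118984 + 673)*(391493 + 11/108) = -118311*42281255/108 = -1667445853435/36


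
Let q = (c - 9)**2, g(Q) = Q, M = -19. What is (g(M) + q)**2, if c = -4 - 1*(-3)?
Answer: 6561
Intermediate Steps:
c = -1 (c = -4 + 3 = -1)
q = 100 (q = (-1 - 9)**2 = (-10)**2 = 100)
(g(M) + q)**2 = (-19 + 100)**2 = 81**2 = 6561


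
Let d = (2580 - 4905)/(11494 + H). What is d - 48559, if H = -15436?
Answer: -63805751/1314 ≈ -48558.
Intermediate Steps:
d = 775/1314 (d = (2580 - 4905)/(11494 - 15436) = -2325/(-3942) = -2325*(-1/3942) = 775/1314 ≈ 0.58980)
d - 48559 = 775/1314 - 48559 = -63805751/1314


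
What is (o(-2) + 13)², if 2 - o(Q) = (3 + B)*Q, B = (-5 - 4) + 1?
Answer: 25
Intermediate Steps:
B = -8 (B = -9 + 1 = -8)
o(Q) = 2 + 5*Q (o(Q) = 2 - (3 - 8)*Q = 2 - (-5)*Q = 2 + 5*Q)
(o(-2) + 13)² = ((2 + 5*(-2)) + 13)² = ((2 - 10) + 13)² = (-8 + 13)² = 5² = 25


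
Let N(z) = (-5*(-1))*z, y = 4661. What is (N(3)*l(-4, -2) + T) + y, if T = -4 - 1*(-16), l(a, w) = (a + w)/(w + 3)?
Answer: 4583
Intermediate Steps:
N(z) = 5*z
l(a, w) = (a + w)/(3 + w)
T = 12 (T = -4 + 16 = 12)
(N(3)*l(-4, -2) + T) + y = ((5*3)*((-4 - 2)/(3 - 2)) + 12) + 4661 = (15*(-6/1) + 12) + 4661 = (15*(1*(-6)) + 12) + 4661 = (15*(-6) + 12) + 4661 = (-90 + 12) + 4661 = -78 + 4661 = 4583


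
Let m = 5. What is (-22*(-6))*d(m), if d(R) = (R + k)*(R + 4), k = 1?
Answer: 7128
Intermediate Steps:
d(R) = (1 + R)*(4 + R) (d(R) = (R + 1)*(R + 4) = (1 + R)*(4 + R))
(-22*(-6))*d(m) = (-22*(-6))*(4 + 5² + 5*5) = 132*(4 + 25 + 25) = 132*54 = 7128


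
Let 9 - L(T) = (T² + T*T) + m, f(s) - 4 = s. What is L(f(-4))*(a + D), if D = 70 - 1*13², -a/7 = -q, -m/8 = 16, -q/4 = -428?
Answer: 1628245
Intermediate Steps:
q = 1712 (q = -4*(-428) = 1712)
m = -128 (m = -8*16 = -128)
f(s) = 4 + s
L(T) = 137 - 2*T² (L(T) = 9 - ((T² + T*T) - 128) = 9 - ((T² + T²) - 128) = 9 - (2*T² - 128) = 9 - (-128 + 2*T²) = 9 + (128 - 2*T²) = 137 - 2*T²)
a = 11984 (a = -(-7)*1712 = -7*(-1712) = 11984)
D = -99 (D = 70 - 1*169 = 70 - 169 = -99)
L(f(-4))*(a + D) = (137 - 2*(4 - 4)²)*(11984 - 99) = (137 - 2*0²)*11885 = (137 - 2*0)*11885 = (137 + 0)*11885 = 137*11885 = 1628245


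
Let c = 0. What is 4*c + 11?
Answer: 11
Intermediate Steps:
4*c + 11 = 4*0 + 11 = 0 + 11 = 11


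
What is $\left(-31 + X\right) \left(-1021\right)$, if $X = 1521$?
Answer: $-1521290$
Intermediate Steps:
$\left(-31 + X\right) \left(-1021\right) = \left(-31 + 1521\right) \left(-1021\right) = 1490 \left(-1021\right) = -1521290$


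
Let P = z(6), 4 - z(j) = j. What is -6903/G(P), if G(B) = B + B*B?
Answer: -6903/2 ≈ -3451.5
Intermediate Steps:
z(j) = 4 - j
P = -2 (P = 4 - 1*6 = 4 - 6 = -2)
G(B) = B + B²
-6903/G(P) = -6903*(-1/(2*(1 - 2))) = -6903/((-2*(-1))) = -6903/2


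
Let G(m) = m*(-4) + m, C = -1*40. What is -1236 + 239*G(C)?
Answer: 27444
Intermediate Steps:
C = -40
G(m) = -3*m (G(m) = -4*m + m = -3*m)
-1236 + 239*G(C) = -1236 + 239*(-3*(-40)) = -1236 + 239*120 = -1236 + 28680 = 27444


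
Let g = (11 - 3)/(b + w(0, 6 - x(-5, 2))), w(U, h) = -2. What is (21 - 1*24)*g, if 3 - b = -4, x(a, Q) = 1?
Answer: -24/5 ≈ -4.8000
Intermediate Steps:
b = 7 (b = 3 - 1*(-4) = 3 + 4 = 7)
g = 8/5 (g = (11 - 3)/(7 - 2) = 8/5 ≈ 1.6000)
(21 - 1*24)*g = (21 - 1*24)*(8/5) = (21 - 24)*(8/5) = -3*8/5 = -24/5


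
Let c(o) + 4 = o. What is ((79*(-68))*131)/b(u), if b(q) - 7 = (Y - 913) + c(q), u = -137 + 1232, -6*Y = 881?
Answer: -4222392/229 ≈ -18438.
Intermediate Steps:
Y = -881/6 (Y = -⅙*881 = -881/6 ≈ -146.83)
c(o) = -4 + o
u = 1095
b(q) = -6341/6 + q (b(q) = 7 + ((-881/6 - 913) + (-4 + q)) = 7 + (-6359/6 + (-4 + q)) = 7 + (-6383/6 + q) = -6341/6 + q)
((79*(-68))*131)/b(u) = ((79*(-68))*131)/(-6341/6 + 1095) = (-5372*131)/(229/6) = -703732*6/229 = -4222392/229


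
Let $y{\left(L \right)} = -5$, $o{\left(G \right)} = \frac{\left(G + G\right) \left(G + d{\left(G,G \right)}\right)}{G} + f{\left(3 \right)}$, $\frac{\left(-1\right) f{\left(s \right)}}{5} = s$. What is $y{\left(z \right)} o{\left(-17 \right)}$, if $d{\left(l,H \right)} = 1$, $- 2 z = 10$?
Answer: $235$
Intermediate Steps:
$z = -5$ ($z = \left(- \frac{1}{2}\right) 10 = -5$)
$f{\left(s \right)} = - 5 s$
$o{\left(G \right)} = -13 + 2 G$ ($o{\left(G \right)} = \frac{\left(G + G\right) \left(G + 1\right)}{G} - 15 = \frac{2 G \left(1 + G\right)}{G} - 15 = \left(2 + 2 G\right) - 15 = -13 + 2 G$)
$y{\left(z \right)} o{\left(-17 \right)} = - 5 \left(-13 + 2 \left(-17\right)\right) = - 5 \left(-13 - 34\right) = \left(-5\right) \left(-47\right) = 235$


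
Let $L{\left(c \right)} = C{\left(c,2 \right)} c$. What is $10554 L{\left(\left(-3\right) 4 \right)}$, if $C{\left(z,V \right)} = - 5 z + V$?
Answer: $-7852176$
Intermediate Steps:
$C{\left(z,V \right)} = V - 5 z$
$L{\left(c \right)} = c \left(2 - 5 c\right)$ ($L{\left(c \right)} = \left(2 - 5 c\right) c = c \left(2 - 5 c\right)$)
$10554 L{\left(\left(-3\right) 4 \right)} = 10554 \left(-3\right) 4 \left(2 - 5 \left(\left(-3\right) 4\right)\right) = 10554 \left(- 12 \left(2 - -60\right)\right) = 10554 \left(- 12 \left(2 + 60\right)\right) = 10554 \left(\left(-12\right) 62\right) = 10554 \left(-744\right) = -7852176$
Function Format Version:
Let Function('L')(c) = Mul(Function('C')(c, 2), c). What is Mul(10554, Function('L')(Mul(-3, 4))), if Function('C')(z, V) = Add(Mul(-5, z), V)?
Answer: -7852176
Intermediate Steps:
Function('C')(z, V) = Add(V, Mul(-5, z))
Function('L')(c) = Mul(c, Add(2, Mul(-5, c))) (Function('L')(c) = Mul(Add(2, Mul(-5, c)), c) = Mul(c, Add(2, Mul(-5, c))))
Mul(10554, Function('L')(Mul(-3, 4))) = Mul(10554, Mul(Mul(-3, 4), Add(2, Mul(-5, Mul(-3, 4))))) = Mul(10554, Mul(-12, Add(2, Mul(-5, -12)))) = Mul(10554, Mul(-12, Add(2, 60))) = Mul(10554, Mul(-12, 62)) = Mul(10554, -744) = -7852176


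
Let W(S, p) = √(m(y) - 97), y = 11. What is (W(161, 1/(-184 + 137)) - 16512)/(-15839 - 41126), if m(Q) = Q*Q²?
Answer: 16512/56965 - √1234/56965 ≈ 0.28925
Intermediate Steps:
m(Q) = Q³
W(S, p) = √1234 (W(S, p) = √(11³ - 97) = √(1331 - 97) = √1234)
(W(161, 1/(-184 + 137)) - 16512)/(-15839 - 41126) = (√1234 - 16512)/(-15839 - 41126) = (-16512 + √1234)/(-56965) = (-16512 + √1234)*(-1/56965) = 16512/56965 - √1234/56965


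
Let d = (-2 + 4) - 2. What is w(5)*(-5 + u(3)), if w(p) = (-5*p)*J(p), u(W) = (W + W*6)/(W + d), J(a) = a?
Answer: -250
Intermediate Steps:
d = 0 (d = 2 - 2 = 0)
u(W) = 7 (u(W) = (W + W*6)/(W + 0) = (W + 6*W)/W = (7*W)/W = 7)
w(p) = -5*p**2 (w(p) = (-5*p)*p = -5*p**2)
w(5)*(-5 + u(3)) = (-5*5**2)*(-5 + 7) = -5*25*2 = -125*2 = -250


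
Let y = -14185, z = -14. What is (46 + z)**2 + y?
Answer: -13161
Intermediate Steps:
(46 + z)**2 + y = (46 - 14)**2 - 14185 = 32**2 - 14185 = 1024 - 14185 = -13161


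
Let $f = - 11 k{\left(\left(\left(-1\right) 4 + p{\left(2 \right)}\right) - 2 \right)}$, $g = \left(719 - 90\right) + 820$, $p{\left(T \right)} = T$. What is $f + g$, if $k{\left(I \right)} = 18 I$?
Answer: $2241$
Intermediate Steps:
$g = 1449$ ($g = 629 + 820 = 1449$)
$f = 792$ ($f = - 11 \cdot 18 \left(\left(\left(-1\right) 4 + 2\right) - 2\right) = - 11 \cdot 18 \left(\left(-4 + 2\right) - 2\right) = - 11 \cdot 18 \left(-2 - 2\right) = - 11 \cdot 18 \left(-4\right) = \left(-11\right) \left(-72\right) = 792$)
$f + g = 792 + 1449 = 2241$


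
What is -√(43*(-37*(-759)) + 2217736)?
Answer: -√3425305 ≈ -1850.8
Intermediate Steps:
-√(43*(-37*(-759)) + 2217736) = -√(43*28083 + 2217736) = -√(1207569 + 2217736) = -√3425305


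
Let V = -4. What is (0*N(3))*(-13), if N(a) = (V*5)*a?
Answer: 0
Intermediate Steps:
N(a) = -20*a (N(a) = (-4*5)*a = -20*a)
(0*N(3))*(-13) = (0*(-20*3))*(-13) = (0*(-60))*(-13) = 0*(-13) = 0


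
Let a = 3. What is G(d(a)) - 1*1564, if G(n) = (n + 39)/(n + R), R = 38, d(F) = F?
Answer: -64082/41 ≈ -1563.0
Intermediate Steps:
G(n) = (39 + n)/(38 + n) (G(n) = (n + 39)/(n + 38) = (39 + n)/(38 + n))
G(d(a)) - 1*1564 = (39 + 3)/(38 + 3) - 1*1564 = 42/41 - 1564 = -64082/41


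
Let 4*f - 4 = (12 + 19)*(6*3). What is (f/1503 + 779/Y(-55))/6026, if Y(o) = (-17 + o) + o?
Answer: -2305987/2300497812 ≈ -0.0010024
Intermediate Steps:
f = 281/2 (f = 1 + ((12 + 19)*(6*3))/4 = 1 + (31*18)/4 = 1 + (1/4)*558 = 1 + 279/2 = 281/2 ≈ 140.50)
Y(o) = -17 + 2*o
(f/1503 + 779/Y(-55))/6026 = ((281/2)/1503 + 779/(-17 + 2*(-55)))/6026 = ((281/2)*(1/1503) + 779/(-17 - 110))*(1/6026) = (281/3006 + 779/(-127))*(1/6026) = (281/3006 + 779*(-1/127))*(1/6026) = (281/3006 - 779/127)*(1/6026) = -2305987/381762*1/6026 = -2305987/2300497812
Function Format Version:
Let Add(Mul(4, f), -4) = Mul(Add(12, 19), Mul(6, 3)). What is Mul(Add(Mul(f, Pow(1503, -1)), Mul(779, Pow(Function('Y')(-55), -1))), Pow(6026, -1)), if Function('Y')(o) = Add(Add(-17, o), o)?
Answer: Rational(-2305987, 2300497812) ≈ -0.0010024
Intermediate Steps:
f = Rational(281, 2) (f = Add(1, Mul(Rational(1, 4), Mul(Add(12, 19), Mul(6, 3)))) = Add(1, Mul(Rational(1, 4), Mul(31, 18))) = Add(1, Mul(Rational(1, 4), 558)) = Add(1, Rational(279, 2)) = Rational(281, 2) ≈ 140.50)
Function('Y')(o) = Add(-17, Mul(2, o))
Mul(Add(Mul(f, Pow(1503, -1)), Mul(779, Pow(Function('Y')(-55), -1))), Pow(6026, -1)) = Mul(Add(Mul(Rational(281, 2), Pow(1503, -1)), Mul(779, Pow(Add(-17, Mul(2, -55)), -1))), Pow(6026, -1)) = Mul(Add(Mul(Rational(281, 2), Rational(1, 1503)), Mul(779, Pow(Add(-17, -110), -1))), Rational(1, 6026)) = Mul(Add(Rational(281, 3006), Mul(779, Pow(-127, -1))), Rational(1, 6026)) = Mul(Add(Rational(281, 3006), Mul(779, Rational(-1, 127))), Rational(1, 6026)) = Mul(Add(Rational(281, 3006), Rational(-779, 127)), Rational(1, 6026)) = Mul(Rational(-2305987, 381762), Rational(1, 6026)) = Rational(-2305987, 2300497812)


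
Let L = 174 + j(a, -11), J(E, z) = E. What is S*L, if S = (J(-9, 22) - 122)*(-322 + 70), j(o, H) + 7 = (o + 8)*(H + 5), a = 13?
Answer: 1353492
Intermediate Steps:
j(o, H) = -7 + (5 + H)*(8 + o) (j(o, H) = -7 + (o + 8)*(H + 5) = -7 + (8 + o)*(5 + H) = -7 + (5 + H)*(8 + o))
S = 33012 (S = (-9 - 122)*(-322 + 70) = -131*(-252) = 33012)
L = 41 (L = 174 + (33 + 5*13 + 8*(-11) - 11*13) = 174 + (33 + 65 - 88 - 143) = 174 - 133 = 41)
S*L = 33012*41 = 1353492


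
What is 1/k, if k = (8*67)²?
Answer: 1/287296 ≈ 3.4807e-6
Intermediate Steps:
k = 287296 (k = 536² = 287296)
1/k = 1/287296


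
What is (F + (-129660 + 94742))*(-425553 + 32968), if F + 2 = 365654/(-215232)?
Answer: 1475386858548995/107616 ≈ 1.3710e+10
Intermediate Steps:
F = -398059/107616 (F = -2 + 365654/(-215232) = -2 + 365654*(-1/215232) = -2 - 182827/107616 = -398059/107616 ≈ -3.6989)
(F + (-129660 + 94742))*(-425553 + 32968) = (-398059/107616 + (-129660 + 94742))*(-425553 + 32968) = (-398059/107616 - 34918)*(-392585) = -3758133547/107616*(-392585) = 1475386858548995/107616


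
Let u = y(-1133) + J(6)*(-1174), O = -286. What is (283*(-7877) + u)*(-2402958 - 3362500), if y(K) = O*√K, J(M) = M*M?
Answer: 13095978401390 + 1648920988*I*√1133 ≈ 1.3096e+13 + 5.5503e+10*I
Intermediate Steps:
J(M) = M²
y(K) = -286*√K
u = -42264 - 286*I*√1133 (u = -286*I*√1133 + 6²*(-1174) = -286*I*√1133 + 36*(-1174) = -286*I*√1133 - 42264 = -42264 - 286*I*√1133 ≈ -42264.0 - 9626.8*I)
(283*(-7877) + u)*(-2402958 - 3362500) = (283*(-7877) + (-42264 - 286*I*√1133))*(-2402958 - 3362500) = (-2229191 + (-42264 - 286*I*√1133))*(-5765458) = (-2271455 - 286*I*√1133)*(-5765458) = 13095978401390 + 1648920988*I*√1133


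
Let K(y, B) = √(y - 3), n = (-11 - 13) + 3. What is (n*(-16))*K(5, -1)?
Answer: 336*√2 ≈ 475.18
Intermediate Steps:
n = -21 (n = -24 + 3 = -21)
K(y, B) = √(-3 + y)
(n*(-16))*K(5, -1) = (-21*(-16))*√(-3 + 5) = 336*√2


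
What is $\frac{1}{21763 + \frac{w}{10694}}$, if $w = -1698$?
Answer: $\frac{5347}{116365912} \approx 4.595 \cdot 10^{-5}$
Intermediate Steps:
$\frac{1}{21763 + \frac{w}{10694}} = \frac{1}{21763 - \frac{1698}{10694}} = \frac{1}{21763 - \frac{849}{5347}} = \frac{1}{\frac{116365912}{5347}} = \frac{5347}{116365912}$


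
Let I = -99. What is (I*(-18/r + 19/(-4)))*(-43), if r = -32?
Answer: -285219/16 ≈ -17826.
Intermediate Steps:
(I*(-18/r + 19/(-4)))*(-43) = -99*(-18/(-32) + 19/(-4))*(-43) = -99*(-18*(-1/32) + 19*(-¼))*(-43) = -99*(9/16 - 19/4)*(-43) = -99*(-67/16)*(-43) = (6633/16)*(-43) = -285219/16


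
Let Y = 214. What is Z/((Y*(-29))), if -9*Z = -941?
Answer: -941/55854 ≈ -0.016847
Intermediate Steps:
Z = 941/9 (Z = -1/9*(-941) = 941/9 ≈ 104.56)
Z/((Y*(-29))) = 941/(9*((214*(-29)))) = (941/9)/(-6206) = (941/9)*(-1/6206) = -941/55854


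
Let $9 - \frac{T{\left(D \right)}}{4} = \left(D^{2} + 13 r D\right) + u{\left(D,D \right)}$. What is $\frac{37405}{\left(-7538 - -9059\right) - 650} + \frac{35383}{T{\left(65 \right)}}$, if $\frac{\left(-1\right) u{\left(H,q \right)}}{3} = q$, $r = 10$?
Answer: $\frac{1835092427}{43448964} \approx 42.236$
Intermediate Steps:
$u{\left(H,q \right)} = - 3 q$
$T{\left(D \right)} = 36 - 508 D - 4 D^{2}$ ($T{\left(D \right)} = 36 - 4 \left(\left(D^{2} + 13 \cdot 10 D\right) - 3 D\right) = 36 - 4 \left(\left(D^{2} + 130 D\right) - 3 D\right) = 36 - 4 \left(D^{2} + 127 D\right) = 36 - \left(4 D^{2} + 508 D\right) = 36 - 508 D - 4 D^{2}$)
$\frac{37405}{\left(-7538 - -9059\right) - 650} + \frac{35383}{T{\left(65 \right)}} = \frac{37405}{\left(-7538 - -9059\right) - 650} + \frac{35383}{36 - 33020 - 4 \cdot 65^{2}} = \frac{37405}{\left(-7538 + 9059\right) - 650} + \frac{35383}{36 - 33020 - 16900} = \frac{37405}{1521 - 650} + \frac{35383}{36 - 33020 - 16900} = \frac{37405}{871} + \frac{35383}{-49884} = 37405 \cdot \frac{1}{871} + 35383 \left(- \frac{1}{49884}\right) = \frac{37405}{871} - \frac{35383}{49884} = \frac{1835092427}{43448964}$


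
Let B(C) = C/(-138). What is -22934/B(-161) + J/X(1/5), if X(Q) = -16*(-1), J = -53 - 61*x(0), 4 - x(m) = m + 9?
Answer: -549975/28 ≈ -19642.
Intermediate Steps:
B(C) = -C/138 (B(C) = C*(-1/138) = -C/138)
x(m) = -5 - m (x(m) = 4 - (m + 9) = 4 - (9 + m) = 4 + (-9 - m) = -5 - m)
J = 252 (J = -53 - 61*(-5 - 1*0) = -53 - 61*(-5 + 0) = -53 - 61*(-5) = -53 + 305 = 252)
X(Q) = 16
-22934/B(-161) + J/X(1/5) = -22934/((-1/138*(-161))) + 252/16 = -22934/7/6 + 252*(1/16) = -22934*6/7 + 63/4 = -137604/7 + 63/4 = -549975/28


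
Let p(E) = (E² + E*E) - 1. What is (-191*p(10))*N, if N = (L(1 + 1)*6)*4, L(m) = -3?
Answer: 2736648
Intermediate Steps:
N = -72 (N = -3*6*4 = -18*4 = -72)
p(E) = -1 + 2*E² (p(E) = (E² + E²) - 1 = 2*E² - 1 = -1 + 2*E²)
(-191*p(10))*N = -191*(-1 + 2*10²)*(-72) = -191*(-1 + 2*100)*(-72) = -191*(-1 + 200)*(-72) = -191*199*(-72) = -38009*(-72) = 2736648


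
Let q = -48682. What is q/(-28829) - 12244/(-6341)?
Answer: 661674838/182804689 ≈ 3.6196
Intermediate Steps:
q/(-28829) - 12244/(-6341) = -48682/(-28829) - 12244/(-6341) = -48682*(-1/28829) - 12244*(-1/6341) = 48682/28829 + 12244/6341 = 661674838/182804689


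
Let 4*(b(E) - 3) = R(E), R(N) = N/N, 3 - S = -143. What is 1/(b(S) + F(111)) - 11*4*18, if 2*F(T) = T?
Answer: -186116/235 ≈ -791.98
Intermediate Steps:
S = 146 (S = 3 - 1*(-143) = 3 + 143 = 146)
R(N) = 1
b(E) = 13/4 (b(E) = 3 + (1/4)*1 = 3 + 1/4 = 13/4)
F(T) = T/2
1/(b(S) + F(111)) - 11*4*18 = 1/(13/4 + (1/2)*111) - 11*4*18 = 1/(13/4 + 111/2) - 44*18 = 1/(235/4) - 1*792 = 4/235 - 792 = -186116/235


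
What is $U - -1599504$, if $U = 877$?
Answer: $1600381$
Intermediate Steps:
$U - -1599504 = 877 - -1599504 = 877 + 1599504 = 1600381$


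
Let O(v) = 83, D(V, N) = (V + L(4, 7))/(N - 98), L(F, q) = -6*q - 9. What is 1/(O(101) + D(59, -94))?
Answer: 24/1991 ≈ 0.012054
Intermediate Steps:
L(F, q) = -9 - 6*q
D(V, N) = (-51 + V)/(-98 + N) (D(V, N) = (V + (-9 - 6*7))/(N - 98) = (V + (-9 - 42))/(-98 + N) = (V - 51)/(-98 + N) = (-51 + V)/(-98 + N))
1/(O(101) + D(59, -94)) = 1/(83 + (-51 + 59)/(-98 - 94)) = 1/(83 + 8/(-192)) = 1/(83 - 1/192*8) = 1/(83 - 1/24) = 1/(1991/24) = 24/1991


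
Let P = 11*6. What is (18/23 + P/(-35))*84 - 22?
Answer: -13186/115 ≈ -114.66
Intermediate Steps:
P = 66
(18/23 + P/(-35))*84 - 22 = (18/23 + 66/(-35))*84 - 22 = (18*(1/23) + 66*(-1/35))*84 - 22 = (18/23 - 66/35)*84 - 22 = -888/805*84 - 22 = -10656/115 - 22 = -13186/115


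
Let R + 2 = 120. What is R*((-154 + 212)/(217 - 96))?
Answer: 6844/121 ≈ 56.562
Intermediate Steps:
R = 118 (R = -2 + 120 = 118)
R*((-154 + 212)/(217 - 96)) = 118*((-154 + 212)/(217 - 96)) = 118*(58/121) = 6844/121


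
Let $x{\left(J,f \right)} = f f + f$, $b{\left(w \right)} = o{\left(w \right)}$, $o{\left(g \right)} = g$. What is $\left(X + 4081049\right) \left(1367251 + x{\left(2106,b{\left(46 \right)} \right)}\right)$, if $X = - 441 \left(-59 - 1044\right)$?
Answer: $6254755533936$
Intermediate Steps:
$X = 486423$ ($X = \left(-441\right) \left(-1103\right) = 486423$)
$b{\left(w \right)} = w$
$x{\left(J,f \right)} = f + f^{2}$ ($x{\left(J,f \right)} = f^{2} + f = f + f^{2}$)
$\left(X + 4081049\right) \left(1367251 + x{\left(2106,b{\left(46 \right)} \right)}\right) = \left(486423 + 4081049\right) \left(1367251 + 46 \left(1 + 46\right)\right) = 4567472 \left(1367251 + 46 \cdot 47\right) = 4567472 \left(1367251 + 2162\right) = 4567472 \cdot 1369413 = 6254755533936$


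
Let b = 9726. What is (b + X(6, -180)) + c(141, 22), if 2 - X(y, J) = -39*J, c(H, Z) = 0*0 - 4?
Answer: 2704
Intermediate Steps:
c(H, Z) = -4 (c(H, Z) = 0 - 4 = -4)
X(y, J) = 2 + 39*J (X(y, J) = 2 - (-39)*J = 2 + 39*J)
(b + X(6, -180)) + c(141, 22) = (9726 + (2 + 39*(-180))) - 4 = (9726 + (2 - 7020)) - 4 = (9726 - 7018) - 4 = 2708 - 4 = 2704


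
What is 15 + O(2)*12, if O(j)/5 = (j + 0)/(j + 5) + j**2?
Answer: 1905/7 ≈ 272.14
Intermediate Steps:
O(j) = 5*j**2 + 5*j/(5 + j) (O(j) = 5*((j + 0)/(j + 5) + j**2) = 5*(j/(5 + j) + j**2) = 5*(j**2 + j/(5 + j)) = 5*j**2 + 5*j/(5 + j))
15 + O(2)*12 = 15 + (5*2*(1 + 2**2 + 5*2)/(5 + 2))*12 = 15 + (5*2*(1 + 4 + 10)/7)*12 = 15 + (5*2*(1/7)*15)*12 = 15 + (150/7)*12 = 15 + 1800/7 = 1905/7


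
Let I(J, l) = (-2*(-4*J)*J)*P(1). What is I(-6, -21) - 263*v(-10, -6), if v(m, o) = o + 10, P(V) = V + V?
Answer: -476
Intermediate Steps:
P(V) = 2*V
I(J, l) = 16*J² (I(J, l) = (-2*(-4*J)*J)*(2*1) = -(-8)*J²*2 = (8*J²)*2 = 16*J²)
v(m, o) = 10 + o
I(-6, -21) - 263*v(-10, -6) = 16*(-6)² - 263*(10 - 6) = 16*36 - 263*4 = 576 - 1052 = -476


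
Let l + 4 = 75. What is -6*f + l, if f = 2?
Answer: 59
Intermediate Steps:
l = 71 (l = -4 + 75 = 71)
-6*f + l = -6*2 + 71 = -12 + 71 = 59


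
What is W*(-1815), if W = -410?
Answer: 744150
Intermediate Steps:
W*(-1815) = -410*(-1815) = 744150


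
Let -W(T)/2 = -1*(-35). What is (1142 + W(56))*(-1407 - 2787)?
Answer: -4495968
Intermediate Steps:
W(T) = -70 (W(T) = -(-2)*(-35) = -2*35 = -70)
(1142 + W(56))*(-1407 - 2787) = (1142 - 70)*(-1407 - 2787) = 1072*(-4194) = -4495968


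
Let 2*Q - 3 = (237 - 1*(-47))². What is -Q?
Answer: -80659/2 ≈ -40330.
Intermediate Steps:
Q = 80659/2 (Q = 3/2 + (237 - 1*(-47))²/2 = 3/2 + (237 + 47)²/2 = 3/2 + (½)*284² = 3/2 + (½)*80656 = 3/2 + 40328 = 80659/2 ≈ 40330.)
-Q = -1*80659/2 = -80659/2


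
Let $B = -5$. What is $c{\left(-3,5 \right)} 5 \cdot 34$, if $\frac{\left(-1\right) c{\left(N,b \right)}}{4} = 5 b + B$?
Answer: $-13600$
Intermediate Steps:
$c{\left(N,b \right)} = 20 - 20 b$ ($c{\left(N,b \right)} = - 4 \left(5 b - 5\right) = - 4 \left(-5 + 5 b\right) = 20 - 20 b$)
$c{\left(-3,5 \right)} 5 \cdot 34 = \left(20 - 100\right) 5 \cdot 34 = \left(-80\right) 5 \cdot 34 = \left(-400\right) 34 = -13600$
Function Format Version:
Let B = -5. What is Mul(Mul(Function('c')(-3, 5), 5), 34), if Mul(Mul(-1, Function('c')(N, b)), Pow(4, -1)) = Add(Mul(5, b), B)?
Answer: -13600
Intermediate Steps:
Function('c')(N, b) = Add(20, Mul(-20, b)) (Function('c')(N, b) = Mul(-4, Add(Mul(5, b), -5)) = Mul(-4, Add(-5, Mul(5, b))) = Add(20, Mul(-20, b)))
Mul(Mul(Function('c')(-3, 5), 5), 34) = Mul(Mul(Add(20, Mul(-20, 5)), 5), 34) = Mul(Mul(Add(20, -100), 5), 34) = Mul(Mul(-80, 5), 34) = Mul(-400, 34) = -13600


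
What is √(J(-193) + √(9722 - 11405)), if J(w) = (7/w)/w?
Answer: √(7 + 111747*I*√187)/193 ≈ 4.5291 + 4.529*I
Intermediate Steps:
J(w) = 7/w²
√(J(-193) + √(9722 - 11405)) = √(7/(-193)² + √(9722 - 11405)) = √(7*(1/37249) + √(-1683)) = √(7/37249 + 3*I*√187)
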